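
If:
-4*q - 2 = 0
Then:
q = -1/2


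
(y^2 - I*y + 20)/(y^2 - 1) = (y^2 - I*y + 20)/(y^2 - 1)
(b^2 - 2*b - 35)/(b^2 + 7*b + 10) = (b - 7)/(b + 2)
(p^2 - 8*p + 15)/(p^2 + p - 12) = (p - 5)/(p + 4)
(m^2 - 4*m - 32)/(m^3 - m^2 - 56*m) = (m + 4)/(m*(m + 7))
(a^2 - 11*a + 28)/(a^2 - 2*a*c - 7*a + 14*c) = (a - 4)/(a - 2*c)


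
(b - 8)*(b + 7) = b^2 - b - 56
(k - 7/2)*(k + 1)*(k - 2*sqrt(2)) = k^3 - 2*sqrt(2)*k^2 - 5*k^2/2 - 7*k/2 + 5*sqrt(2)*k + 7*sqrt(2)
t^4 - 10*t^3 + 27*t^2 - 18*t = t*(t - 6)*(t - 3)*(t - 1)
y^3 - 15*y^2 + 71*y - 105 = (y - 7)*(y - 5)*(y - 3)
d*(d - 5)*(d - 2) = d^3 - 7*d^2 + 10*d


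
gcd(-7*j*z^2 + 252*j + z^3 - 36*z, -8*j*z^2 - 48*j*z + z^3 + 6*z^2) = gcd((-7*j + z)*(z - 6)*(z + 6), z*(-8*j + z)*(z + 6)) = z + 6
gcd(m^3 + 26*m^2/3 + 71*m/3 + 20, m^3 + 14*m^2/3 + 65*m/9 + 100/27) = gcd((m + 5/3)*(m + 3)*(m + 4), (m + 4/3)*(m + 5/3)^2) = m + 5/3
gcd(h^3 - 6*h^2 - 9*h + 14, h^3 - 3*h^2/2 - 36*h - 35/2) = h - 7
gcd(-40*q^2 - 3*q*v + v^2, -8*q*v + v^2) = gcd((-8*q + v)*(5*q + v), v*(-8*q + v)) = 8*q - v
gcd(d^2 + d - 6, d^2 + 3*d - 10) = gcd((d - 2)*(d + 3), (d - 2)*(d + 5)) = d - 2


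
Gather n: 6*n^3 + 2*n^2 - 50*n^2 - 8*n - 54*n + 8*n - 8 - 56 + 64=6*n^3 - 48*n^2 - 54*n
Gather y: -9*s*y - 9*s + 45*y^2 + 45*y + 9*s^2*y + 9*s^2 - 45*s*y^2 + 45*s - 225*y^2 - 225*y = 9*s^2 + 36*s + y^2*(-45*s - 180) + y*(9*s^2 - 9*s - 180)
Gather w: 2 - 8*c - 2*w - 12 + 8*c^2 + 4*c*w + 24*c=8*c^2 + 16*c + w*(4*c - 2) - 10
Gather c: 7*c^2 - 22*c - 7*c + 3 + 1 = 7*c^2 - 29*c + 4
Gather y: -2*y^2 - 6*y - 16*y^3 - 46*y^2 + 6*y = -16*y^3 - 48*y^2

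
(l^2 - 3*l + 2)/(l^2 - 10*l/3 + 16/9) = 9*(l^2 - 3*l + 2)/(9*l^2 - 30*l + 16)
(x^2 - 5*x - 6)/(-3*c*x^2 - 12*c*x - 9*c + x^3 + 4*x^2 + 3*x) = (x - 6)/(-3*c*x - 9*c + x^2 + 3*x)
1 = 1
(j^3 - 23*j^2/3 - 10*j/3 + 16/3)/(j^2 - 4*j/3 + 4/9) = 3*(j^2 - 7*j - 8)/(3*j - 2)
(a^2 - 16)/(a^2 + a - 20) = (a + 4)/(a + 5)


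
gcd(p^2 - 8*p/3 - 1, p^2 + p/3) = p + 1/3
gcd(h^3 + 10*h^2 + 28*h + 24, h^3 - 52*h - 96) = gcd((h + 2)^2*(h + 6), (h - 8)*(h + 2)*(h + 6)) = h^2 + 8*h + 12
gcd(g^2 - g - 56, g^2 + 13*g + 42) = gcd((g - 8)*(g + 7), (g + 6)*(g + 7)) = g + 7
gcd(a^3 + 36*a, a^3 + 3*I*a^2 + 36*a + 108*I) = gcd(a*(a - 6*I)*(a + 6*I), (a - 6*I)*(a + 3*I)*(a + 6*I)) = a^2 + 36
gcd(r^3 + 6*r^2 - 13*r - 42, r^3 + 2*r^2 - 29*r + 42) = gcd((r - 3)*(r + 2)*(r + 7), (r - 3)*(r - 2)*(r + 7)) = r^2 + 4*r - 21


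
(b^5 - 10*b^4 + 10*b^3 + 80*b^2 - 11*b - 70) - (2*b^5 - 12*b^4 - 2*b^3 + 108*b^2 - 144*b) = -b^5 + 2*b^4 + 12*b^3 - 28*b^2 + 133*b - 70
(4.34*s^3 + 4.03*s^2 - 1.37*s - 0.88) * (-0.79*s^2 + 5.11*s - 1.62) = -3.4286*s^5 + 18.9937*s^4 + 14.6448*s^3 - 12.8341*s^2 - 2.2774*s + 1.4256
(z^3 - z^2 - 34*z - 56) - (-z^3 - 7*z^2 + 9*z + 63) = 2*z^3 + 6*z^2 - 43*z - 119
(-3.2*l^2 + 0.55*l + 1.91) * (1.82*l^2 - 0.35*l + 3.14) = -5.824*l^4 + 2.121*l^3 - 6.7643*l^2 + 1.0585*l + 5.9974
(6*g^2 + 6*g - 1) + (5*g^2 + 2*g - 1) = 11*g^2 + 8*g - 2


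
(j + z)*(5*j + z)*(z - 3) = 5*j^2*z - 15*j^2 + 6*j*z^2 - 18*j*z + z^3 - 3*z^2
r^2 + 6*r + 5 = (r + 1)*(r + 5)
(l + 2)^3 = l^3 + 6*l^2 + 12*l + 8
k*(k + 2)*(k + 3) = k^3 + 5*k^2 + 6*k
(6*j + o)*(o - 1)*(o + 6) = 6*j*o^2 + 30*j*o - 36*j + o^3 + 5*o^2 - 6*o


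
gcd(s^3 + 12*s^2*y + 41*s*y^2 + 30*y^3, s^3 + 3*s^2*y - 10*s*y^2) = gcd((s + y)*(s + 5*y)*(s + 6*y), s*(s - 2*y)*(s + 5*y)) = s + 5*y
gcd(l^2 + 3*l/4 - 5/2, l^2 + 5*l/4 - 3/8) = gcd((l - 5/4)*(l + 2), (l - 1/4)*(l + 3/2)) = 1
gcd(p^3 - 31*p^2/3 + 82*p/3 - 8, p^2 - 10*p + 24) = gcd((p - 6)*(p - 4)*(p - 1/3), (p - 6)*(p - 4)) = p^2 - 10*p + 24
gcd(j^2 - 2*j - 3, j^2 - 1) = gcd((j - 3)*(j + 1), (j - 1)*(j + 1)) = j + 1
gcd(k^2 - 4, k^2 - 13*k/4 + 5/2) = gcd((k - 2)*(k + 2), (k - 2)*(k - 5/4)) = k - 2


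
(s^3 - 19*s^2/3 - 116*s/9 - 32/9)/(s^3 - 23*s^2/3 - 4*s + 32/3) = (s + 1/3)/(s - 1)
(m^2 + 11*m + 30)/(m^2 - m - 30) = (m + 6)/(m - 6)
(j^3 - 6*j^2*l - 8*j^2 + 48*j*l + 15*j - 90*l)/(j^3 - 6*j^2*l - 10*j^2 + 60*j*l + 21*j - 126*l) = (j - 5)/(j - 7)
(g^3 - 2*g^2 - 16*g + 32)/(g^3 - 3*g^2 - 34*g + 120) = (g^2 + 2*g - 8)/(g^2 + g - 30)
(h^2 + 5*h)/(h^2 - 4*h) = (h + 5)/(h - 4)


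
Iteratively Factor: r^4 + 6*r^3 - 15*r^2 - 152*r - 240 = (r + 4)*(r^3 + 2*r^2 - 23*r - 60) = (r + 4)^2*(r^2 - 2*r - 15) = (r + 3)*(r + 4)^2*(r - 5)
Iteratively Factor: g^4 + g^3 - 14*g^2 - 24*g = (g - 4)*(g^3 + 5*g^2 + 6*g) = (g - 4)*(g + 2)*(g^2 + 3*g) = g*(g - 4)*(g + 2)*(g + 3)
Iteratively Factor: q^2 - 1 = (q + 1)*(q - 1)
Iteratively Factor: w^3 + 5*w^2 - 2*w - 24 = (w + 3)*(w^2 + 2*w - 8) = (w - 2)*(w + 3)*(w + 4)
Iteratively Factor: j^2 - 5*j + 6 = (j - 3)*(j - 2)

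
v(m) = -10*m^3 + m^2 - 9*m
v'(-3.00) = -285.00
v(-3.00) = 306.00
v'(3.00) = -273.00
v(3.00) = -288.00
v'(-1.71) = -100.14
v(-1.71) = 68.32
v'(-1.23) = -56.85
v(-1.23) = 31.19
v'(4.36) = -570.57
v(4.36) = -849.05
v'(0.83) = -28.01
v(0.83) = -12.50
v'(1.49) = -72.62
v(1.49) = -44.27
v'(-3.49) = -381.38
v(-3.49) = 468.68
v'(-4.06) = -511.63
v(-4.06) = 722.26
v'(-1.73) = -102.25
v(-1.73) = 70.34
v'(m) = -30*m^2 + 2*m - 9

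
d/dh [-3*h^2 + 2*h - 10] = 2 - 6*h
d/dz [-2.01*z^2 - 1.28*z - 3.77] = -4.02*z - 1.28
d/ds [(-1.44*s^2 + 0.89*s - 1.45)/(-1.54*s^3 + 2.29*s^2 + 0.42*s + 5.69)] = (-2.2176*s^4 + 2.7412*s^3 - 9.3419*s^2 - 9.7462*s + 5.6731)/(2.3716*s^6 - 7.0532*s^5 + 3.9505*s^4 - 15.6016*s^3 + 26.2366*s^2 + 4.7796*s + 32.3761)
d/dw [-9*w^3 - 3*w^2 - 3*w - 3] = -27*w^2 - 6*w - 3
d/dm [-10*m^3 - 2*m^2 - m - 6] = -30*m^2 - 4*m - 1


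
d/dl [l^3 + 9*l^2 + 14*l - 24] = 3*l^2 + 18*l + 14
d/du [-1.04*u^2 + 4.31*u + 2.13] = 4.31 - 2.08*u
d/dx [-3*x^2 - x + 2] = -6*x - 1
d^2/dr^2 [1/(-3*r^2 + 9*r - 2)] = 6*(3*r^2 - 9*r - 3*(2*r - 3)^2 + 2)/(3*r^2 - 9*r + 2)^3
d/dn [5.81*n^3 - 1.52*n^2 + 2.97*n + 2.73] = 17.43*n^2 - 3.04*n + 2.97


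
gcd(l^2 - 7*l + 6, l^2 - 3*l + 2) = l - 1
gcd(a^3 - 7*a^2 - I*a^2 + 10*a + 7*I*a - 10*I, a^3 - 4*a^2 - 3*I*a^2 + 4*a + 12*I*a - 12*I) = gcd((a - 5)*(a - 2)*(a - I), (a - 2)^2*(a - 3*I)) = a - 2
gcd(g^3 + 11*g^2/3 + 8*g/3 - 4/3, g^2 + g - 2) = g + 2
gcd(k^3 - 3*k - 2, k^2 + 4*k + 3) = k + 1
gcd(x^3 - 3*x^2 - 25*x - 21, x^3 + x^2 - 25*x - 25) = x + 1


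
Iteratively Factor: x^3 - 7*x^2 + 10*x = (x - 5)*(x^2 - 2*x) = x*(x - 5)*(x - 2)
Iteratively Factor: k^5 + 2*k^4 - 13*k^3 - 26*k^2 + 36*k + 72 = (k + 3)*(k^4 - k^3 - 10*k^2 + 4*k + 24) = (k + 2)*(k + 3)*(k^3 - 3*k^2 - 4*k + 12) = (k - 3)*(k + 2)*(k + 3)*(k^2 - 4) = (k - 3)*(k - 2)*(k + 2)*(k + 3)*(k + 2)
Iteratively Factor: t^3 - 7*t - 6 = (t + 2)*(t^2 - 2*t - 3) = (t - 3)*(t + 2)*(t + 1)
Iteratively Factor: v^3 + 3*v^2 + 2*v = (v + 2)*(v^2 + v) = (v + 1)*(v + 2)*(v)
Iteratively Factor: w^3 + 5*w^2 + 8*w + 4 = (w + 1)*(w^2 + 4*w + 4) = (w + 1)*(w + 2)*(w + 2)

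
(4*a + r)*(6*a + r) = 24*a^2 + 10*a*r + r^2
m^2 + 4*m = m*(m + 4)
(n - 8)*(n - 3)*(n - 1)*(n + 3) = n^4 - 9*n^3 - n^2 + 81*n - 72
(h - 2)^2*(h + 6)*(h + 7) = h^4 + 9*h^3 - 6*h^2 - 116*h + 168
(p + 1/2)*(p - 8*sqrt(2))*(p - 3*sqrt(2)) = p^3 - 11*sqrt(2)*p^2 + p^2/2 - 11*sqrt(2)*p/2 + 48*p + 24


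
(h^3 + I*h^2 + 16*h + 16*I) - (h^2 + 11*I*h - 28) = h^3 - h^2 + I*h^2 + 16*h - 11*I*h + 28 + 16*I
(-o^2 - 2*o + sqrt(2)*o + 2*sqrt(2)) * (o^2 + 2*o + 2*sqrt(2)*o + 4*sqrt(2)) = -o^4 - 4*o^3 - sqrt(2)*o^3 - 4*sqrt(2)*o^2 - 4*sqrt(2)*o + 16*o + 16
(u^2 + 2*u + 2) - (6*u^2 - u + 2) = -5*u^2 + 3*u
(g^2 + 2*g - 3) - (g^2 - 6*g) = 8*g - 3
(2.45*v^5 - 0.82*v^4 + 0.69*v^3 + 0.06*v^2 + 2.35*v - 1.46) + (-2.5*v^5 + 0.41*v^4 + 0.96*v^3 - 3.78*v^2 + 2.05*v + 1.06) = -0.0499999999999998*v^5 - 0.41*v^4 + 1.65*v^3 - 3.72*v^2 + 4.4*v - 0.4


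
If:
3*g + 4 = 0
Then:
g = -4/3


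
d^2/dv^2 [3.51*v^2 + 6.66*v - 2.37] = 7.02000000000000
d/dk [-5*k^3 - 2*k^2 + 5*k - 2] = -15*k^2 - 4*k + 5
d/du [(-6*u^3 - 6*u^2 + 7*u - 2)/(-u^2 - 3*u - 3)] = (6*u^4 + 36*u^3 + 79*u^2 + 32*u - 27)/(u^4 + 6*u^3 + 15*u^2 + 18*u + 9)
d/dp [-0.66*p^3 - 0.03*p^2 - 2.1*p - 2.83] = -1.98*p^2 - 0.06*p - 2.1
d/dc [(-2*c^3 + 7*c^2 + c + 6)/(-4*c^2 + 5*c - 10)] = (8*c^4 - 20*c^3 + 99*c^2 - 92*c - 40)/(16*c^4 - 40*c^3 + 105*c^2 - 100*c + 100)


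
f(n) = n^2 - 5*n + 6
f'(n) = 2*n - 5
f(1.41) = 0.94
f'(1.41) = -2.18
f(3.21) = 0.25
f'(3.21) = 1.42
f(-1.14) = 13.00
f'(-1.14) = -7.28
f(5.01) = 6.05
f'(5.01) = 5.02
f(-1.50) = 15.75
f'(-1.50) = -8.00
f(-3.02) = 30.22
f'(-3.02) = -11.04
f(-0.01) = 6.05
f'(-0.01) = -5.02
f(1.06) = 1.82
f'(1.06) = -2.88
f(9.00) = 42.00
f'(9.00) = 13.00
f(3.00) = 0.00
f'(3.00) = 1.00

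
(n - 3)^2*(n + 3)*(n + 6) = n^4 + 3*n^3 - 27*n^2 - 27*n + 162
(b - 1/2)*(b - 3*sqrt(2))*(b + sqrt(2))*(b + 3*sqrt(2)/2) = b^4 - sqrt(2)*b^3/2 - b^3/2 - 12*b^2 + sqrt(2)*b^2/4 - 9*sqrt(2)*b + 6*b + 9*sqrt(2)/2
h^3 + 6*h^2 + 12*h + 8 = (h + 2)^3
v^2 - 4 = (v - 2)*(v + 2)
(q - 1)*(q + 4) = q^2 + 3*q - 4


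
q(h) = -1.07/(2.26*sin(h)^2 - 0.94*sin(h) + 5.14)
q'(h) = -1.07*(-4.52*sin(h)*cos(h) + 0.94*cos(h))/(2.26*sin(h)^2 - 0.94*sin(h) + 5.14)^2 = (4.8364*sin(h) - 1.0058)*cos(h)/(2.26*sin(h)^2 - 0.94*sin(h) + 5.14)^2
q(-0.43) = -0.18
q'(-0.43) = -0.08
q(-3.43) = -0.21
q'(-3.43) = -0.01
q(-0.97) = -0.14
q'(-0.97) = -0.05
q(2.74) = -0.21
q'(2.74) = -0.03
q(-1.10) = -0.14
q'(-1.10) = -0.04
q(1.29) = -0.17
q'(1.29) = 0.03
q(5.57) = -0.16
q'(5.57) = -0.07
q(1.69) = -0.17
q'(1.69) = -0.01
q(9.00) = -0.21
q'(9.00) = -0.03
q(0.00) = -0.21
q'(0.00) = -0.04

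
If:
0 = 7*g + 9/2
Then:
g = -9/14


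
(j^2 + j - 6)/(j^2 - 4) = (j + 3)/(j + 2)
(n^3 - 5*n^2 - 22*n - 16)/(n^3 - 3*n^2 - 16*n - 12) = (n - 8)/(n - 6)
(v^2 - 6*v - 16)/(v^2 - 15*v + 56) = (v + 2)/(v - 7)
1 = 1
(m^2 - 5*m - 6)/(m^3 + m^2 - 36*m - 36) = 1/(m + 6)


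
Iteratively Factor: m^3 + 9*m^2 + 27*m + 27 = (m + 3)*(m^2 + 6*m + 9) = (m + 3)^2*(m + 3)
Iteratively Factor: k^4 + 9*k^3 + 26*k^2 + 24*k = (k + 3)*(k^3 + 6*k^2 + 8*k) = (k + 3)*(k + 4)*(k^2 + 2*k) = (k + 2)*(k + 3)*(k + 4)*(k)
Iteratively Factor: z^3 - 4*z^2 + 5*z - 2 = (z - 2)*(z^2 - 2*z + 1) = (z - 2)*(z - 1)*(z - 1)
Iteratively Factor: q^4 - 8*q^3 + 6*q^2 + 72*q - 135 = (q - 3)*(q^3 - 5*q^2 - 9*q + 45) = (q - 3)*(q + 3)*(q^2 - 8*q + 15) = (q - 3)^2*(q + 3)*(q - 5)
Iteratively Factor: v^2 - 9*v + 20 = (v - 4)*(v - 5)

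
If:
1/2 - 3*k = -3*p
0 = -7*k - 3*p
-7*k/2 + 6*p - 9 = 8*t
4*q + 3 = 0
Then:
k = 1/20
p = -7/60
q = -3/4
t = -79/64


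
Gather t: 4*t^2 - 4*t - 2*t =4*t^2 - 6*t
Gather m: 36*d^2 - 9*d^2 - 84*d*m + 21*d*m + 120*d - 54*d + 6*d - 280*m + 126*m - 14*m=27*d^2 + 72*d + m*(-63*d - 168)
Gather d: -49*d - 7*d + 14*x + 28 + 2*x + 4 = -56*d + 16*x + 32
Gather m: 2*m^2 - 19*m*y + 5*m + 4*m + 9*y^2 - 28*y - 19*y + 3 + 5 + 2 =2*m^2 + m*(9 - 19*y) + 9*y^2 - 47*y + 10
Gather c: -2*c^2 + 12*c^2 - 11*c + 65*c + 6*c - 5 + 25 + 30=10*c^2 + 60*c + 50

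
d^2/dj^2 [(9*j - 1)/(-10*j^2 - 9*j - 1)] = 2*(-(9*j - 1)*(20*j + 9)^2 + (270*j + 71)*(10*j^2 + 9*j + 1))/(10*j^2 + 9*j + 1)^3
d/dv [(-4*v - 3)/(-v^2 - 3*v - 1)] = (4*v^2 + 12*v - (2*v + 3)*(4*v + 3) + 4)/(v^2 + 3*v + 1)^2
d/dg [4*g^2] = 8*g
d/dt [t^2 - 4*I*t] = 2*t - 4*I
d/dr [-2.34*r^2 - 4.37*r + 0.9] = -4.68*r - 4.37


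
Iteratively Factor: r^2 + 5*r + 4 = (r + 4)*(r + 1)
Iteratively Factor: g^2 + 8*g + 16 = (g + 4)*(g + 4)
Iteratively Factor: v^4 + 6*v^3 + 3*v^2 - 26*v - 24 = (v + 4)*(v^3 + 2*v^2 - 5*v - 6) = (v - 2)*(v + 4)*(v^2 + 4*v + 3) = (v - 2)*(v + 1)*(v + 4)*(v + 3)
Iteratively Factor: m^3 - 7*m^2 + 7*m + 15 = (m - 5)*(m^2 - 2*m - 3) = (m - 5)*(m - 3)*(m + 1)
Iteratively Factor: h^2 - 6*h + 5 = (h - 5)*(h - 1)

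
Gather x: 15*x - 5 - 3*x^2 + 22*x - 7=-3*x^2 + 37*x - 12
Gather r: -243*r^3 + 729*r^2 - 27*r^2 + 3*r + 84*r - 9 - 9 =-243*r^3 + 702*r^2 + 87*r - 18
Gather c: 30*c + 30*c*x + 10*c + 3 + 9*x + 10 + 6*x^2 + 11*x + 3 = c*(30*x + 40) + 6*x^2 + 20*x + 16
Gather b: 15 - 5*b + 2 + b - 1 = 16 - 4*b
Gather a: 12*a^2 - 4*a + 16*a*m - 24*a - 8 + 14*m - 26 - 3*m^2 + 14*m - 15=12*a^2 + a*(16*m - 28) - 3*m^2 + 28*m - 49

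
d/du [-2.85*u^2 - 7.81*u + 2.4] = -5.7*u - 7.81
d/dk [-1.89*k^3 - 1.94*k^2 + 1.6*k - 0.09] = -5.67*k^2 - 3.88*k + 1.6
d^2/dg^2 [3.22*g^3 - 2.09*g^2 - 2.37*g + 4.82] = 19.32*g - 4.18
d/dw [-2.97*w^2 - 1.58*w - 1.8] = -5.94*w - 1.58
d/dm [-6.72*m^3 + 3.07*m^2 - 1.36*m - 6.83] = -20.16*m^2 + 6.14*m - 1.36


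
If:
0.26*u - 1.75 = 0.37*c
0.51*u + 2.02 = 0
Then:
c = -7.51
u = -3.96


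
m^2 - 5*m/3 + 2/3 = (m - 1)*(m - 2/3)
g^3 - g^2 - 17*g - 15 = (g - 5)*(g + 1)*(g + 3)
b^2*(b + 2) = b^3 + 2*b^2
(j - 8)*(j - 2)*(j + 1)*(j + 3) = j^4 - 6*j^3 - 21*j^2 + 34*j + 48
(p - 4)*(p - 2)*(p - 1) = p^3 - 7*p^2 + 14*p - 8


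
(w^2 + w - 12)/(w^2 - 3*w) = (w + 4)/w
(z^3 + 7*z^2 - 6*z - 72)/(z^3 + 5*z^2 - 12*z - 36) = (z + 4)/(z + 2)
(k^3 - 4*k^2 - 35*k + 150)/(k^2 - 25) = (k^2 + k - 30)/(k + 5)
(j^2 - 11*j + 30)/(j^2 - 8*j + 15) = (j - 6)/(j - 3)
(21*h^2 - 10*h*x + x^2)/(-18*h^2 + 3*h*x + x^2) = (-7*h + x)/(6*h + x)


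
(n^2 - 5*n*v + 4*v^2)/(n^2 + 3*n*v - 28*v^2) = (n - v)/(n + 7*v)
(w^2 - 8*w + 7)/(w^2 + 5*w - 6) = (w - 7)/(w + 6)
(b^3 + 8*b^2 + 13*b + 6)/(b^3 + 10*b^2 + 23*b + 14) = (b^2 + 7*b + 6)/(b^2 + 9*b + 14)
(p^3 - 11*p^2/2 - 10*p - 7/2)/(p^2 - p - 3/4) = 2*(p^2 - 6*p - 7)/(2*p - 3)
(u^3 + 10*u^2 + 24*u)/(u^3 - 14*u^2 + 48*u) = (u^2 + 10*u + 24)/(u^2 - 14*u + 48)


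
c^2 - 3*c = c*(c - 3)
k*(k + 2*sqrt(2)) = k^2 + 2*sqrt(2)*k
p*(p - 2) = p^2 - 2*p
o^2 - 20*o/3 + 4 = (o - 6)*(o - 2/3)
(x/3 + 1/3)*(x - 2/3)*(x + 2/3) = x^3/3 + x^2/3 - 4*x/27 - 4/27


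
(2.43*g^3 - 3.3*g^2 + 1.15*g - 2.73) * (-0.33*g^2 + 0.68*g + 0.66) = -0.8019*g^5 + 2.7414*g^4 - 1.0197*g^3 - 0.4951*g^2 - 1.0974*g - 1.8018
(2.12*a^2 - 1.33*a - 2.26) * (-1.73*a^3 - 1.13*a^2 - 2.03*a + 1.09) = -3.6676*a^5 - 0.0947*a^4 + 1.1091*a^3 + 7.5645*a^2 + 3.1381*a - 2.4634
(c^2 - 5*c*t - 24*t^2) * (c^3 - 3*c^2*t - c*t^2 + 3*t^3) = c^5 - 8*c^4*t - 10*c^3*t^2 + 80*c^2*t^3 + 9*c*t^4 - 72*t^5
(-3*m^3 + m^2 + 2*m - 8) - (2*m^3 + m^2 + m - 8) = -5*m^3 + m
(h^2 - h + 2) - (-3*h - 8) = h^2 + 2*h + 10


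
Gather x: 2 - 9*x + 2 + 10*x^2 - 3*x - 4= 10*x^2 - 12*x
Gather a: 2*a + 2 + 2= 2*a + 4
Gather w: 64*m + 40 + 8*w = 64*m + 8*w + 40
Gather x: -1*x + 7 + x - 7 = 0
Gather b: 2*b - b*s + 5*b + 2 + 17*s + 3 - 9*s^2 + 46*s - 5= b*(7 - s) - 9*s^2 + 63*s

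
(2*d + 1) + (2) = 2*d + 3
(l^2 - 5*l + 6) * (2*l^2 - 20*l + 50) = 2*l^4 - 30*l^3 + 162*l^2 - 370*l + 300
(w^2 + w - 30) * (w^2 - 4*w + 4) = w^4 - 3*w^3 - 30*w^2 + 124*w - 120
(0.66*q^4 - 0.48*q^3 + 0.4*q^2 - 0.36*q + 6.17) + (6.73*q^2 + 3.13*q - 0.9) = 0.66*q^4 - 0.48*q^3 + 7.13*q^2 + 2.77*q + 5.27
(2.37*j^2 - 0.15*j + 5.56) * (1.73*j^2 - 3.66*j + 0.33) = 4.1001*j^4 - 8.9337*j^3 + 10.9499*j^2 - 20.3991*j + 1.8348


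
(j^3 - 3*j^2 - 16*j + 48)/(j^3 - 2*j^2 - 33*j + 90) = (j^2 - 16)/(j^2 + j - 30)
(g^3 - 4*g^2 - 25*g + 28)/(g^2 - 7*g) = g + 3 - 4/g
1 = 1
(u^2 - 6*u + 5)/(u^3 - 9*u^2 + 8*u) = (u - 5)/(u*(u - 8))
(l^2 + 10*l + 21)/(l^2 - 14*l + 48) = (l^2 + 10*l + 21)/(l^2 - 14*l + 48)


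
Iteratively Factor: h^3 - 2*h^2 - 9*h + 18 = (h - 3)*(h^2 + h - 6) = (h - 3)*(h - 2)*(h + 3)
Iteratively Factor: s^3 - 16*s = (s)*(s^2 - 16) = s*(s + 4)*(s - 4)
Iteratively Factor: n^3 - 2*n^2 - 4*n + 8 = (n + 2)*(n^2 - 4*n + 4) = (n - 2)*(n + 2)*(n - 2)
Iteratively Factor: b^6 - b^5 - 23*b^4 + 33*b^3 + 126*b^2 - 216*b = (b)*(b^5 - b^4 - 23*b^3 + 33*b^2 + 126*b - 216) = b*(b + 4)*(b^4 - 5*b^3 - 3*b^2 + 45*b - 54) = b*(b - 3)*(b + 4)*(b^3 - 2*b^2 - 9*b + 18) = b*(b - 3)^2*(b + 4)*(b^2 + b - 6) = b*(b - 3)^2*(b + 3)*(b + 4)*(b - 2)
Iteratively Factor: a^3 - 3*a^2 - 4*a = (a - 4)*(a^2 + a) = a*(a - 4)*(a + 1)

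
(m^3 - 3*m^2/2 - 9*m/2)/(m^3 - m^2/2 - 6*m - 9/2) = m/(m + 1)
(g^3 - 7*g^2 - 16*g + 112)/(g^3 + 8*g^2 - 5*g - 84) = (g^2 - 11*g + 28)/(g^2 + 4*g - 21)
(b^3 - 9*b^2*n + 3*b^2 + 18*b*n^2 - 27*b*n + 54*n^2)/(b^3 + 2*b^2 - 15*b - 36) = (b^2 - 9*b*n + 18*n^2)/(b^2 - b - 12)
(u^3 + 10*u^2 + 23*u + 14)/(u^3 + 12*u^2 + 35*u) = (u^2 + 3*u + 2)/(u*(u + 5))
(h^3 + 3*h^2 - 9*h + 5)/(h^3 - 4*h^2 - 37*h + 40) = (h - 1)/(h - 8)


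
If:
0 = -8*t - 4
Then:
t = -1/2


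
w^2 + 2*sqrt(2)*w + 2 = (w + sqrt(2))^2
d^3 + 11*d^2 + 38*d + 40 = (d + 2)*(d + 4)*(d + 5)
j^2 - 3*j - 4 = (j - 4)*(j + 1)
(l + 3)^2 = l^2 + 6*l + 9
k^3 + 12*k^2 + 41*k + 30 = (k + 1)*(k + 5)*(k + 6)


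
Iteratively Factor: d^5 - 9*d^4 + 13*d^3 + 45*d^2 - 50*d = (d + 2)*(d^4 - 11*d^3 + 35*d^2 - 25*d) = (d - 1)*(d + 2)*(d^3 - 10*d^2 + 25*d) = d*(d - 1)*(d + 2)*(d^2 - 10*d + 25) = d*(d - 5)*(d - 1)*(d + 2)*(d - 5)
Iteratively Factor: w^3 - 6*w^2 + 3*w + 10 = (w + 1)*(w^2 - 7*w + 10) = (w - 5)*(w + 1)*(w - 2)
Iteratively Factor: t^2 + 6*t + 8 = (t + 4)*(t + 2)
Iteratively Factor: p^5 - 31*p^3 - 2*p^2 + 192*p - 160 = (p - 2)*(p^4 + 2*p^3 - 27*p^2 - 56*p + 80) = (p - 2)*(p + 4)*(p^3 - 2*p^2 - 19*p + 20) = (p - 5)*(p - 2)*(p + 4)*(p^2 + 3*p - 4) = (p - 5)*(p - 2)*(p - 1)*(p + 4)*(p + 4)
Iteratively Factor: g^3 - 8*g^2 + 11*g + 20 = (g - 4)*(g^2 - 4*g - 5) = (g - 4)*(g + 1)*(g - 5)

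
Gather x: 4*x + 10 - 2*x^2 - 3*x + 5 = -2*x^2 + x + 15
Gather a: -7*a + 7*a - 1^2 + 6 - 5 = 0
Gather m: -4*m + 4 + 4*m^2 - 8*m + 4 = 4*m^2 - 12*m + 8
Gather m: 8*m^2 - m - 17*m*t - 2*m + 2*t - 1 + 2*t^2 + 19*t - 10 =8*m^2 + m*(-17*t - 3) + 2*t^2 + 21*t - 11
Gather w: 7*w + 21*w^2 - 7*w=21*w^2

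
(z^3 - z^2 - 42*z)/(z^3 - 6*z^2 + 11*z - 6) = z*(z^2 - z - 42)/(z^3 - 6*z^2 + 11*z - 6)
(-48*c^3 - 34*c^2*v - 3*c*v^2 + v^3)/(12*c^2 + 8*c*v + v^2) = (-24*c^2 - 5*c*v + v^2)/(6*c + v)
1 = 1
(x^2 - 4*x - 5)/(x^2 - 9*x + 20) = (x + 1)/(x - 4)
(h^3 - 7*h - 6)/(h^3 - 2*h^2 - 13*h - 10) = (h - 3)/(h - 5)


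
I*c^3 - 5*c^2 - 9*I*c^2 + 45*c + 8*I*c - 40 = (c - 8)*(c + 5*I)*(I*c - I)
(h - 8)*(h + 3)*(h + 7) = h^3 + 2*h^2 - 59*h - 168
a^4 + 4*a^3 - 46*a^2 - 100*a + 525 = (a - 5)*(a - 3)*(a + 5)*(a + 7)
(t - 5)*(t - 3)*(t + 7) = t^3 - t^2 - 41*t + 105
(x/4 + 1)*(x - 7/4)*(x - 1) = x^3/4 + 5*x^2/16 - 37*x/16 + 7/4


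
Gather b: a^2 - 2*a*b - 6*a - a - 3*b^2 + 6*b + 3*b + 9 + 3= a^2 - 7*a - 3*b^2 + b*(9 - 2*a) + 12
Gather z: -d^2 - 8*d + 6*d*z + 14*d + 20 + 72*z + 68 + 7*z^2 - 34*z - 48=-d^2 + 6*d + 7*z^2 + z*(6*d + 38) + 40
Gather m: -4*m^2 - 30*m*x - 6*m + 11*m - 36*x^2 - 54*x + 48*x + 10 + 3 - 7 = -4*m^2 + m*(5 - 30*x) - 36*x^2 - 6*x + 6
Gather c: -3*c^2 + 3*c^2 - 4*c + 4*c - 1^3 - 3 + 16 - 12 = 0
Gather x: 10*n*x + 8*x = x*(10*n + 8)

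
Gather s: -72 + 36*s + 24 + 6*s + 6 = 42*s - 42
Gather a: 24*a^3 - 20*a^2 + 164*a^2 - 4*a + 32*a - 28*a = 24*a^3 + 144*a^2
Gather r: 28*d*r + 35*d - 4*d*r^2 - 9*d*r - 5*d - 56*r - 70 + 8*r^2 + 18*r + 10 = 30*d + r^2*(8 - 4*d) + r*(19*d - 38) - 60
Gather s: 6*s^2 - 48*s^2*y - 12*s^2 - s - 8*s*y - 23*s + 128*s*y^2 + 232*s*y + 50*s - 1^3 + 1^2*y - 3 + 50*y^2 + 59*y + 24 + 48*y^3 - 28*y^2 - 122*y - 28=s^2*(-48*y - 6) + s*(128*y^2 + 224*y + 26) + 48*y^3 + 22*y^2 - 62*y - 8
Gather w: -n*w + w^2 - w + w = -n*w + w^2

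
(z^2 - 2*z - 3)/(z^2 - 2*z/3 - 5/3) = 3*(z - 3)/(3*z - 5)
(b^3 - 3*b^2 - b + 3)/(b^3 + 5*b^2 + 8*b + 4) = (b^2 - 4*b + 3)/(b^2 + 4*b + 4)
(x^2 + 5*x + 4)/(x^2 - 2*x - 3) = (x + 4)/(x - 3)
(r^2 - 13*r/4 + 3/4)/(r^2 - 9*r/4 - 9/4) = (4*r - 1)/(4*r + 3)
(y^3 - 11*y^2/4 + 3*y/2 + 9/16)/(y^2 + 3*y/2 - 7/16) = (16*y^3 - 44*y^2 + 24*y + 9)/(16*y^2 + 24*y - 7)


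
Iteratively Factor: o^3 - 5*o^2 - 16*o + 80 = (o + 4)*(o^2 - 9*o + 20) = (o - 5)*(o + 4)*(o - 4)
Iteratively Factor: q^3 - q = (q + 1)*(q^2 - q) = q*(q + 1)*(q - 1)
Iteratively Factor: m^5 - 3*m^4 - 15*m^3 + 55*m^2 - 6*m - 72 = (m + 1)*(m^4 - 4*m^3 - 11*m^2 + 66*m - 72) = (m - 2)*(m + 1)*(m^3 - 2*m^2 - 15*m + 36) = (m - 2)*(m + 1)*(m + 4)*(m^2 - 6*m + 9) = (m - 3)*(m - 2)*(m + 1)*(m + 4)*(m - 3)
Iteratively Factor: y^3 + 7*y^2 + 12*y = (y + 4)*(y^2 + 3*y) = (y + 3)*(y + 4)*(y)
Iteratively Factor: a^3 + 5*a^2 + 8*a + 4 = (a + 1)*(a^2 + 4*a + 4) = (a + 1)*(a + 2)*(a + 2)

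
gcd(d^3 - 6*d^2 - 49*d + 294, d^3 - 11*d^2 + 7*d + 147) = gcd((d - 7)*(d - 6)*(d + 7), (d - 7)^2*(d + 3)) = d - 7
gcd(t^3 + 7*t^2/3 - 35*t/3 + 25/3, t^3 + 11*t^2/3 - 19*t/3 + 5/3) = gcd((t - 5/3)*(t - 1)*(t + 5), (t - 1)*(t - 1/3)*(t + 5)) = t^2 + 4*t - 5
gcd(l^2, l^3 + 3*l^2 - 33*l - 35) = 1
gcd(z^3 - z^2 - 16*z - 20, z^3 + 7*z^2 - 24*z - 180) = z - 5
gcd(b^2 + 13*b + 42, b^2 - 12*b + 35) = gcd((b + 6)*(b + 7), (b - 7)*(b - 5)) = 1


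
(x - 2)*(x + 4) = x^2 + 2*x - 8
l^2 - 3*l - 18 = (l - 6)*(l + 3)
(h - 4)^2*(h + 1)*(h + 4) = h^4 - 3*h^3 - 20*h^2 + 48*h + 64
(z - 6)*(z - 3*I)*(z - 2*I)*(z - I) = z^4 - 6*z^3 - 6*I*z^3 - 11*z^2 + 36*I*z^2 + 66*z + 6*I*z - 36*I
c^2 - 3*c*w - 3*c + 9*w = (c - 3)*(c - 3*w)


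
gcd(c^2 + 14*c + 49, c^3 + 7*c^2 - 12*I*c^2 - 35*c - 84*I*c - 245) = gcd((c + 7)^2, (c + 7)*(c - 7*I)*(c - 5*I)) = c + 7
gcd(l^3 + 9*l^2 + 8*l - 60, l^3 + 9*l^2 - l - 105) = l + 5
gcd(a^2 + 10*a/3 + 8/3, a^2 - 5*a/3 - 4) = a + 4/3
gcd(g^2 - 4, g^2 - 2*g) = g - 2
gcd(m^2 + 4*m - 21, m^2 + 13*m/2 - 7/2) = m + 7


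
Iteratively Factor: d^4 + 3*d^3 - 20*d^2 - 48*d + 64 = (d + 4)*(d^3 - d^2 - 16*d + 16) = (d - 1)*(d + 4)*(d^2 - 16) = (d - 4)*(d - 1)*(d + 4)*(d + 4)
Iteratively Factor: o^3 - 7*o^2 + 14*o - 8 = (o - 1)*(o^2 - 6*o + 8) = (o - 4)*(o - 1)*(o - 2)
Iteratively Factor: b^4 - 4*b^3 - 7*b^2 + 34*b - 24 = (b - 1)*(b^3 - 3*b^2 - 10*b + 24) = (b - 2)*(b - 1)*(b^2 - b - 12) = (b - 2)*(b - 1)*(b + 3)*(b - 4)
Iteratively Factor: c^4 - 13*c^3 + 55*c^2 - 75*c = (c - 5)*(c^3 - 8*c^2 + 15*c) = c*(c - 5)*(c^2 - 8*c + 15) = c*(c - 5)^2*(c - 3)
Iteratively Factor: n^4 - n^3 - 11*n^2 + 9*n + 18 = (n - 2)*(n^3 + n^2 - 9*n - 9) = (n - 2)*(n + 1)*(n^2 - 9) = (n - 2)*(n + 1)*(n + 3)*(n - 3)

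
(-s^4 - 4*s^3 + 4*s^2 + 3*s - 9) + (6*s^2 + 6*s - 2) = -s^4 - 4*s^3 + 10*s^2 + 9*s - 11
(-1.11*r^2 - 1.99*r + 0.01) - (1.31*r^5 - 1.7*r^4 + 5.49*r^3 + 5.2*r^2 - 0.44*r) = -1.31*r^5 + 1.7*r^4 - 5.49*r^3 - 6.31*r^2 - 1.55*r + 0.01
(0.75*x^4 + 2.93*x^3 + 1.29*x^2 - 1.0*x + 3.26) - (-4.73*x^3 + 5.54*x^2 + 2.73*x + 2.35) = 0.75*x^4 + 7.66*x^3 - 4.25*x^2 - 3.73*x + 0.91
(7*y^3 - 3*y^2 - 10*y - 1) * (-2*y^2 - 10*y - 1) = -14*y^5 - 64*y^4 + 43*y^3 + 105*y^2 + 20*y + 1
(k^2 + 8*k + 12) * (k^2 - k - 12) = k^4 + 7*k^3 - 8*k^2 - 108*k - 144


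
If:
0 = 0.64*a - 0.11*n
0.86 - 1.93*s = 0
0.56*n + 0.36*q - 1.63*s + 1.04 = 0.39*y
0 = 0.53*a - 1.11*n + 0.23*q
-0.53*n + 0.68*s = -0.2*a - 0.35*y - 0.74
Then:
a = -0.16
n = -0.92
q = -4.08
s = 0.45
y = -4.28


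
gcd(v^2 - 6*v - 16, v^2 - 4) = v + 2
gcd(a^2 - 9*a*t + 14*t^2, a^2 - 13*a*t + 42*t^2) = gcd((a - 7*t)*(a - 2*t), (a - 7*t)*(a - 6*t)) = -a + 7*t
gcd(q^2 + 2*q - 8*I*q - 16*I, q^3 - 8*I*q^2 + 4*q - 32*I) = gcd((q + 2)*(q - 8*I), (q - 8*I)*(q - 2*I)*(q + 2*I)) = q - 8*I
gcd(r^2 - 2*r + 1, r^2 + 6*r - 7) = r - 1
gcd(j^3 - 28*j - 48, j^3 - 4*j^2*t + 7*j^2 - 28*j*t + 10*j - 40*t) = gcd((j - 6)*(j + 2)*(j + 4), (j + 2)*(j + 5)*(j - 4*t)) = j + 2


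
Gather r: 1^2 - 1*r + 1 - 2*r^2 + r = 2 - 2*r^2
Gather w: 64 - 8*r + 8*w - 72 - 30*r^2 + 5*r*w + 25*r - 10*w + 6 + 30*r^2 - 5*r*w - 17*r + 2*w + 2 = 0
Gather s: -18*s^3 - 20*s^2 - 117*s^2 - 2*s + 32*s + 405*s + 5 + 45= -18*s^3 - 137*s^2 + 435*s + 50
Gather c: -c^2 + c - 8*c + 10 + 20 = -c^2 - 7*c + 30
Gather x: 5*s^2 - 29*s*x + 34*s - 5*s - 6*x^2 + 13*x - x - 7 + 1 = 5*s^2 + 29*s - 6*x^2 + x*(12 - 29*s) - 6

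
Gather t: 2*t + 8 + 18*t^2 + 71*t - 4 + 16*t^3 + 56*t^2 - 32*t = 16*t^3 + 74*t^2 + 41*t + 4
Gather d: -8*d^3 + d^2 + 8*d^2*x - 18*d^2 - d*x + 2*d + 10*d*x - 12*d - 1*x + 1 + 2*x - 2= -8*d^3 + d^2*(8*x - 17) + d*(9*x - 10) + x - 1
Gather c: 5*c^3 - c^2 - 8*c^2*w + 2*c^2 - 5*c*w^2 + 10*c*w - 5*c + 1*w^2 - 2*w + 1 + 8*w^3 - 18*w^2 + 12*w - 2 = 5*c^3 + c^2*(1 - 8*w) + c*(-5*w^2 + 10*w - 5) + 8*w^3 - 17*w^2 + 10*w - 1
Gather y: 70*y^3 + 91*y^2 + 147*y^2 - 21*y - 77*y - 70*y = 70*y^3 + 238*y^2 - 168*y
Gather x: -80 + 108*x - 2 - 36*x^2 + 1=-36*x^2 + 108*x - 81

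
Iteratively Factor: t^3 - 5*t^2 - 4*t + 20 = (t - 5)*(t^2 - 4) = (t - 5)*(t - 2)*(t + 2)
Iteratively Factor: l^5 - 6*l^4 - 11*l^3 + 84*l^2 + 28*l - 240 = (l - 5)*(l^4 - l^3 - 16*l^2 + 4*l + 48) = (l - 5)*(l - 2)*(l^3 + l^2 - 14*l - 24) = (l - 5)*(l - 2)*(l + 2)*(l^2 - l - 12) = (l - 5)*(l - 4)*(l - 2)*(l + 2)*(l + 3)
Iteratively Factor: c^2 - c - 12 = (c + 3)*(c - 4)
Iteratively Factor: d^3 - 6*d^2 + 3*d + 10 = (d - 5)*(d^2 - d - 2) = (d - 5)*(d - 2)*(d + 1)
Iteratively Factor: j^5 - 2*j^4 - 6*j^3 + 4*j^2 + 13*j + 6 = (j + 1)*(j^4 - 3*j^3 - 3*j^2 + 7*j + 6) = (j + 1)^2*(j^3 - 4*j^2 + j + 6) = (j + 1)^3*(j^2 - 5*j + 6) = (j - 2)*(j + 1)^3*(j - 3)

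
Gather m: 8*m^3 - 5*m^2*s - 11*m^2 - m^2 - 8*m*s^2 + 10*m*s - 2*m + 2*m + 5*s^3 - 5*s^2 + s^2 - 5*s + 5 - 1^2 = 8*m^3 + m^2*(-5*s - 12) + m*(-8*s^2 + 10*s) + 5*s^3 - 4*s^2 - 5*s + 4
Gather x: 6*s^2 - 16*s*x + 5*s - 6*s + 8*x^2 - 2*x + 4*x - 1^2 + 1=6*s^2 - s + 8*x^2 + x*(2 - 16*s)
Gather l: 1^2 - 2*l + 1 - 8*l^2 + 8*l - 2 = -8*l^2 + 6*l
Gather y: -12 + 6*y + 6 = 6*y - 6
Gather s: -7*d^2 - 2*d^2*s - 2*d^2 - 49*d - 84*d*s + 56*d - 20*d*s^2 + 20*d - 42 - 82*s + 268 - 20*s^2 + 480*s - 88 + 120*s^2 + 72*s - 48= -9*d^2 + 27*d + s^2*(100 - 20*d) + s*(-2*d^2 - 84*d + 470) + 90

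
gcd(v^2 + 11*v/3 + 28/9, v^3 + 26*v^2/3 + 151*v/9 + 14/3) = v + 7/3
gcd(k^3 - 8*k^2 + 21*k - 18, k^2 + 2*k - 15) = k - 3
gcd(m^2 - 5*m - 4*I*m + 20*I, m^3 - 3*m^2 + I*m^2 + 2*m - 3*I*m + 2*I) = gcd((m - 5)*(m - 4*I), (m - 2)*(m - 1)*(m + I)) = 1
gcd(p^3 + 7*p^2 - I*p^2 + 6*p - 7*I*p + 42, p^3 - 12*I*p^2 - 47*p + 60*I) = p - 3*I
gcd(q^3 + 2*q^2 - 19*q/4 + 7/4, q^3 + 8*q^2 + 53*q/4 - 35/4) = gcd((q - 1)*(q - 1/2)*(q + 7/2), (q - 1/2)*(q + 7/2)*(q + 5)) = q^2 + 3*q - 7/4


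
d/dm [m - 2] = 1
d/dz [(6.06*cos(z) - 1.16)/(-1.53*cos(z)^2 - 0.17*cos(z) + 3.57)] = (-9.2718*cos(z)^2 + 3.5496*cos(z) - 21.437)*sin(z)/(2.3409*cos(z)^4 + 0.5202*cos(z)^3 - 10.8953*cos(z)^2 - 1.2138*cos(z) + 12.7449)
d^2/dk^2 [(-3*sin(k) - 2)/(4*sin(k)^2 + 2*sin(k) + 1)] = (48*sin(k)^5 + 104*sin(k)^4 - 120*sin(k)^3 - 222*sin(k)^2 - 25*sin(k) + 12)/(4*sin(k)^2 + 2*sin(k) + 1)^3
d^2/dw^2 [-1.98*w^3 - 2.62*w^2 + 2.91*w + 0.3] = -11.88*w - 5.24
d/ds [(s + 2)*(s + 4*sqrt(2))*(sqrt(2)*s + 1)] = 3*sqrt(2)*s^2 + 4*sqrt(2)*s + 18*s + 4*sqrt(2) + 18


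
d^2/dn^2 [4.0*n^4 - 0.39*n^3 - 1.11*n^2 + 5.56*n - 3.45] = 48.0*n^2 - 2.34*n - 2.22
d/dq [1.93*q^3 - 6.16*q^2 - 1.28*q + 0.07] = 5.79*q^2 - 12.32*q - 1.28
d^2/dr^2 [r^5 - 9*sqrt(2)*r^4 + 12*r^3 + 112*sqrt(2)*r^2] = 20*r^3 - 108*sqrt(2)*r^2 + 72*r + 224*sqrt(2)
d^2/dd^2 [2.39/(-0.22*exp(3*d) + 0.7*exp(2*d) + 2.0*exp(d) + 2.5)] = (2.39*(-1.32*exp(2*d) + 2.8*exp(d) + 4.0)*(-0.66*exp(2*d) + 1.4*exp(d) + 2.0)*exp(d) + (4.7322*exp(2*d) - 6.692*exp(d) - 4.78)*(-0.22*exp(3*d) + 0.7*exp(2*d) + 2.0*exp(d) + 2.5))*exp(d)/(-0.22*exp(3*d) + 0.7*exp(2*d) + 2.0*exp(d) + 2.5)^3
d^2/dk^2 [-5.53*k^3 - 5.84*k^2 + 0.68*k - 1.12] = -33.18*k - 11.68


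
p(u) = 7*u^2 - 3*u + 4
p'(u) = 14*u - 3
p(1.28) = 11.63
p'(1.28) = 14.92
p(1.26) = 11.33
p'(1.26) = 14.64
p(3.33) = 71.63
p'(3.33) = 43.62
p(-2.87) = 70.27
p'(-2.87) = -43.18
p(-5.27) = 214.22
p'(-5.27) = -76.78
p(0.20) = 3.68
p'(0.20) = -0.20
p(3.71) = 89.22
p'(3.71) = 48.94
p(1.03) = 8.34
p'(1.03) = 11.42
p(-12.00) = 1048.00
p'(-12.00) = -171.00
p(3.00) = 58.00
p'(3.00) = 39.00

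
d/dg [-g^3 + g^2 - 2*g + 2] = -3*g^2 + 2*g - 2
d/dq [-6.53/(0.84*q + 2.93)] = 5.4852/(0.84*q + 2.93)^2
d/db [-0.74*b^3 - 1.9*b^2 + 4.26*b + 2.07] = -2.22*b^2 - 3.8*b + 4.26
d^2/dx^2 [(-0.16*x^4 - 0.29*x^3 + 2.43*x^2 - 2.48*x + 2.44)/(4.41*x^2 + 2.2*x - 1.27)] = (-6.22339199999999*x^6 - 9.31392*x^5 + 0.730271999999957*x^4 - 142.517262*x^3 + 368.143182*x^2 + 55.892418*x + 44.93107)/(85.766121*x^6 + 128.35746*x^5 - 10.064061*x^4 - 63.28124*x^3 + 2.898267*x^2 + 10.64514*x - 2.048383)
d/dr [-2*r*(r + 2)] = -4*r - 4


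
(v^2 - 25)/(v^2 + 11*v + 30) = (v - 5)/(v + 6)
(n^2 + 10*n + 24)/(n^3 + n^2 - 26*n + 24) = (n + 4)/(n^2 - 5*n + 4)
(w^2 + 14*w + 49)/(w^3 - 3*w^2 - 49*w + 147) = (w + 7)/(w^2 - 10*w + 21)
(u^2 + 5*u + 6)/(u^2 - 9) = (u + 2)/(u - 3)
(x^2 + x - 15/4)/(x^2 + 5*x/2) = (x - 3/2)/x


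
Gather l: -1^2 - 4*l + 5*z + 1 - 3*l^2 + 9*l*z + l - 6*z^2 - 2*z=-3*l^2 + l*(9*z - 3) - 6*z^2 + 3*z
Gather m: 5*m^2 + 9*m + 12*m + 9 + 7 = 5*m^2 + 21*m + 16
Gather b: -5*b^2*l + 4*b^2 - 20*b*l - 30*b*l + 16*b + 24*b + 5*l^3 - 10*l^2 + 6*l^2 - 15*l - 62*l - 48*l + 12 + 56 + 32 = b^2*(4 - 5*l) + b*(40 - 50*l) + 5*l^3 - 4*l^2 - 125*l + 100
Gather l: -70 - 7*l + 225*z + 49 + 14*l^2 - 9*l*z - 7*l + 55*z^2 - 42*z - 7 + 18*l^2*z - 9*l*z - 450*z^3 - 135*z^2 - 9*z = l^2*(18*z + 14) + l*(-18*z - 14) - 450*z^3 - 80*z^2 + 174*z - 28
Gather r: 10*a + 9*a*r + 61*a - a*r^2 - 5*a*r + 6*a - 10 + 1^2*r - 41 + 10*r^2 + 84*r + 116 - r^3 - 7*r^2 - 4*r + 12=77*a - r^3 + r^2*(3 - a) + r*(4*a + 81) + 77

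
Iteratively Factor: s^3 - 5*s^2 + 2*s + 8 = (s + 1)*(s^2 - 6*s + 8) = (s - 2)*(s + 1)*(s - 4)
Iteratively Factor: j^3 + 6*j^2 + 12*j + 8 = (j + 2)*(j^2 + 4*j + 4) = (j + 2)^2*(j + 2)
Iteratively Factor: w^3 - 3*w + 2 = (w + 2)*(w^2 - 2*w + 1) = (w - 1)*(w + 2)*(w - 1)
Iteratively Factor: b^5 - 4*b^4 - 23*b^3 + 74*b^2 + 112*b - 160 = (b - 5)*(b^4 + b^3 - 18*b^2 - 16*b + 32) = (b - 5)*(b - 1)*(b^3 + 2*b^2 - 16*b - 32) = (b - 5)*(b - 1)*(b + 4)*(b^2 - 2*b - 8) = (b - 5)*(b - 4)*(b - 1)*(b + 4)*(b + 2)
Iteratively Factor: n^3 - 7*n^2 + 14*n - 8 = (n - 1)*(n^2 - 6*n + 8) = (n - 4)*(n - 1)*(n - 2)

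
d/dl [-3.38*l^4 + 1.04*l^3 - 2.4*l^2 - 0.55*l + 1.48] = -13.52*l^3 + 3.12*l^2 - 4.8*l - 0.55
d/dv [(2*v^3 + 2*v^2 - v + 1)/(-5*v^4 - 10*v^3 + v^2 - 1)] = (10*v^6 + 20*v^5 + 7*v^4 + 25*v^2 - 6*v + 1)/(25*v^8 + 100*v^7 + 90*v^6 - 20*v^5 + 11*v^4 + 20*v^3 - 2*v^2 + 1)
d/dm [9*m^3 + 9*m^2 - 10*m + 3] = 27*m^2 + 18*m - 10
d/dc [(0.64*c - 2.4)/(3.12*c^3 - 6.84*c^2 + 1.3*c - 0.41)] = (-3.9936*c^3 + 26.8416*c^2 - 32.832*c + 2.8576)/(9.7344*c^6 - 42.6816*c^5 + 54.8976*c^4 - 20.3424*c^3 + 7.2988*c^2 - 1.066*c + 0.1681)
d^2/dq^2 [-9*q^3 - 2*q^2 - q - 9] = -54*q - 4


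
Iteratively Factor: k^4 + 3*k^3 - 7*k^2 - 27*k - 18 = (k + 2)*(k^3 + k^2 - 9*k - 9) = (k + 1)*(k + 2)*(k^2 - 9) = (k - 3)*(k + 1)*(k + 2)*(k + 3)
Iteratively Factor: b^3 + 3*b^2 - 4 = (b - 1)*(b^2 + 4*b + 4) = (b - 1)*(b + 2)*(b + 2)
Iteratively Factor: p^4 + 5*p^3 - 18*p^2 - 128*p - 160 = (p + 4)*(p^3 + p^2 - 22*p - 40) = (p - 5)*(p + 4)*(p^2 + 6*p + 8) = (p - 5)*(p + 2)*(p + 4)*(p + 4)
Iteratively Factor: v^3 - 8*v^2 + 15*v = (v - 3)*(v^2 - 5*v) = v*(v - 3)*(v - 5)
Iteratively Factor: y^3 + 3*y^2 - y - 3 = (y + 1)*(y^2 + 2*y - 3) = (y + 1)*(y + 3)*(y - 1)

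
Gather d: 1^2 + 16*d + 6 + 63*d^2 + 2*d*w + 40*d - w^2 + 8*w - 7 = 63*d^2 + d*(2*w + 56) - w^2 + 8*w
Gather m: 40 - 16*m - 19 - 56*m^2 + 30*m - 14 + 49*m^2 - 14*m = 7 - 7*m^2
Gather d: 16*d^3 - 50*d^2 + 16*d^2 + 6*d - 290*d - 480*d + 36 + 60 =16*d^3 - 34*d^2 - 764*d + 96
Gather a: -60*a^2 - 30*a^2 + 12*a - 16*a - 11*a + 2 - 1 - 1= -90*a^2 - 15*a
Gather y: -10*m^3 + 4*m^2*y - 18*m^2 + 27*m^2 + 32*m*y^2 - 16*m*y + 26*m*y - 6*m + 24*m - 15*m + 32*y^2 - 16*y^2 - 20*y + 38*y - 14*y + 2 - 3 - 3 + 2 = -10*m^3 + 9*m^2 + 3*m + y^2*(32*m + 16) + y*(4*m^2 + 10*m + 4) - 2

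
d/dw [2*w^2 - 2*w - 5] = 4*w - 2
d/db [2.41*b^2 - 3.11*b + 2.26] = 4.82*b - 3.11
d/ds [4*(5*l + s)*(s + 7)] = 20*l + 8*s + 28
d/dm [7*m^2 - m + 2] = 14*m - 1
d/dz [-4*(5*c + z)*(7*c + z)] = -48*c - 8*z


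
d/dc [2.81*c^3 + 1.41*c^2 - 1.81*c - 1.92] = 8.43*c^2 + 2.82*c - 1.81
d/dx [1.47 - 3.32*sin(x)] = -3.32*cos(x)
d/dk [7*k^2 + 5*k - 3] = 14*k + 5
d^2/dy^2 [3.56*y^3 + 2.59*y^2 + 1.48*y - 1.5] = 21.36*y + 5.18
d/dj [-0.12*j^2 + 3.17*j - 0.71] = 3.17 - 0.24*j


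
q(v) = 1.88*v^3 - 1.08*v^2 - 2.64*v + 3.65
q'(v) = 5.64*v^2 - 2.16*v - 2.64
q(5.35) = 246.50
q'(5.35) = 147.23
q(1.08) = 1.91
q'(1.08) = 1.61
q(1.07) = 1.89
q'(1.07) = 1.51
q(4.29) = 120.88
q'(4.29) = 91.89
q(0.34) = 2.70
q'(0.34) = -2.72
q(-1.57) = -2.14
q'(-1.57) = 14.65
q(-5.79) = -382.19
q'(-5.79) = 198.94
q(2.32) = 15.19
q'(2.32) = 22.71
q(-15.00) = -6544.75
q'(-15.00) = 1298.76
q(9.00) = 1262.93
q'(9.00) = 434.76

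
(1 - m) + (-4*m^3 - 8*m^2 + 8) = -4*m^3 - 8*m^2 - m + 9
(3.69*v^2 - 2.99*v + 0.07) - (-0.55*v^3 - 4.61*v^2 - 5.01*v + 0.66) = 0.55*v^3 + 8.3*v^2 + 2.02*v - 0.59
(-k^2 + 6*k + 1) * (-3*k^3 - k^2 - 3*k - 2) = 3*k^5 - 17*k^4 - 6*k^3 - 17*k^2 - 15*k - 2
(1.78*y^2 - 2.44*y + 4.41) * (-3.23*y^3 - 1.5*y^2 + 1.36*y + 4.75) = -5.7494*y^5 + 5.2112*y^4 - 8.1635*y^3 - 1.4784*y^2 - 5.5924*y + 20.9475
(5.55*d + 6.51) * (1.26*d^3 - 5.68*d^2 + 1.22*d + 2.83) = 6.993*d^4 - 23.3214*d^3 - 30.2058*d^2 + 23.6487*d + 18.4233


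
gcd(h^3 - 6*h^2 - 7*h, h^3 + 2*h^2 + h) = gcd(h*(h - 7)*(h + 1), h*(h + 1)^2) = h^2 + h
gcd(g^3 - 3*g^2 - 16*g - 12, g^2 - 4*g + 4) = 1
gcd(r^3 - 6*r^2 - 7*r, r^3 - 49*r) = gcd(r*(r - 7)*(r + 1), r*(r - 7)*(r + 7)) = r^2 - 7*r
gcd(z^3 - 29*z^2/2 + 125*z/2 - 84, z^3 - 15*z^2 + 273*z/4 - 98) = z^2 - 23*z/2 + 28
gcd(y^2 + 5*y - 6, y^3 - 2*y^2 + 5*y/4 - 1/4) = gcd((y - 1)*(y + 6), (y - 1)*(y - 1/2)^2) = y - 1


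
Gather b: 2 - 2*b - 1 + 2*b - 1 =0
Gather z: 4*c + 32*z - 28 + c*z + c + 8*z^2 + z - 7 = 5*c + 8*z^2 + z*(c + 33) - 35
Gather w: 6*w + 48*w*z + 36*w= w*(48*z + 42)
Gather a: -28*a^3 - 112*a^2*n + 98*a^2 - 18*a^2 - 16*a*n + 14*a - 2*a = -28*a^3 + a^2*(80 - 112*n) + a*(12 - 16*n)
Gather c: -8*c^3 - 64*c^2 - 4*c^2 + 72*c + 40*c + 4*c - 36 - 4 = -8*c^3 - 68*c^2 + 116*c - 40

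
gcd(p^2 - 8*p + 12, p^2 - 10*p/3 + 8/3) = p - 2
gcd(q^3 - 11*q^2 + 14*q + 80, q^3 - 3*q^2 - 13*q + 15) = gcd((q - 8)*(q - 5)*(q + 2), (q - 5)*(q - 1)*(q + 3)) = q - 5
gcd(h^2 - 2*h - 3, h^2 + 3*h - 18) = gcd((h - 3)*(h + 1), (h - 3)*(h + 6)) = h - 3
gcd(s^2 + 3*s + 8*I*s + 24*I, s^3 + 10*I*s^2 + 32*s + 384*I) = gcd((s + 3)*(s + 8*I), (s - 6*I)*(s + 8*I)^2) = s + 8*I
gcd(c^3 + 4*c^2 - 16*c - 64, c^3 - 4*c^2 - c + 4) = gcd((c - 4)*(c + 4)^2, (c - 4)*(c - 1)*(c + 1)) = c - 4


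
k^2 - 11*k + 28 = (k - 7)*(k - 4)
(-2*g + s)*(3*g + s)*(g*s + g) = -6*g^3*s - 6*g^3 + g^2*s^2 + g^2*s + g*s^3 + g*s^2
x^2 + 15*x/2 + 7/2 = (x + 1/2)*(x + 7)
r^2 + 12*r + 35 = (r + 5)*(r + 7)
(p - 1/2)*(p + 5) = p^2 + 9*p/2 - 5/2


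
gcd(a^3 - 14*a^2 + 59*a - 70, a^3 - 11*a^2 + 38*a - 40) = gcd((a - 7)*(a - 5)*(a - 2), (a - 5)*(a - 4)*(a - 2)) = a^2 - 7*a + 10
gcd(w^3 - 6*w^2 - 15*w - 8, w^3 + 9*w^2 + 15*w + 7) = w^2 + 2*w + 1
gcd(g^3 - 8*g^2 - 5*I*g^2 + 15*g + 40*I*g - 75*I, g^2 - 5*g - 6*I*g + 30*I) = g - 5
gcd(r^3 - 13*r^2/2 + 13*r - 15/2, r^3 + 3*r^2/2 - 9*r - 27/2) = r - 3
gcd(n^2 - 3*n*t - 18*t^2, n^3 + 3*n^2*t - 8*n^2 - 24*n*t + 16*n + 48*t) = n + 3*t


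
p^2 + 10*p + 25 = (p + 5)^2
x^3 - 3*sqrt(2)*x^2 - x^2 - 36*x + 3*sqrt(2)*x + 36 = (x - 1)*(x - 6*sqrt(2))*(x + 3*sqrt(2))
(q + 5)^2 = q^2 + 10*q + 25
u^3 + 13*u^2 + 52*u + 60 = (u + 2)*(u + 5)*(u + 6)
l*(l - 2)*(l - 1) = l^3 - 3*l^2 + 2*l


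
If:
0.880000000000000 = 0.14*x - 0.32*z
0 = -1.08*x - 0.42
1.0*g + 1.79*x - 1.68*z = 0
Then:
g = -4.21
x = -0.39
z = -2.92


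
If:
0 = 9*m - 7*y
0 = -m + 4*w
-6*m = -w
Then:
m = 0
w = 0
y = 0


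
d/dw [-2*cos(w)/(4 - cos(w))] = 8*sin(w)/(cos(w) - 4)^2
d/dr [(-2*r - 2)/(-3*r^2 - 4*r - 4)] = 6*r*(-r - 2)/(9*r^4 + 24*r^3 + 40*r^2 + 32*r + 16)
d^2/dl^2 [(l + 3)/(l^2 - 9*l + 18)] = 2*(3*(2 - l)*(l^2 - 9*l + 18) + (l + 3)*(2*l - 9)^2)/(l^2 - 9*l + 18)^3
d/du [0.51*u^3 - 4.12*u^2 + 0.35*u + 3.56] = 1.53*u^2 - 8.24*u + 0.35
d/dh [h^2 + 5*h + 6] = 2*h + 5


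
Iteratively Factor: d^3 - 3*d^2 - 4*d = (d - 4)*(d^2 + d) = (d - 4)*(d + 1)*(d)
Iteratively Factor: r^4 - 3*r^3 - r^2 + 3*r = (r + 1)*(r^3 - 4*r^2 + 3*r) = (r - 1)*(r + 1)*(r^2 - 3*r) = r*(r - 1)*(r + 1)*(r - 3)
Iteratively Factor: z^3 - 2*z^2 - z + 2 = (z - 1)*(z^2 - z - 2) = (z - 1)*(z + 1)*(z - 2)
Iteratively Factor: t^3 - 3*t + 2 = (t - 1)*(t^2 + t - 2) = (t - 1)^2*(t + 2)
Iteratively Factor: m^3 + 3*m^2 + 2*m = (m)*(m^2 + 3*m + 2) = m*(m + 2)*(m + 1)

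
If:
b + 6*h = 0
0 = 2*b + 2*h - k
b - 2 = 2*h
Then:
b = 3/2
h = -1/4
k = 5/2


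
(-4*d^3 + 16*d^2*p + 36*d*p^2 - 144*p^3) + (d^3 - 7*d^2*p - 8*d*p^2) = -3*d^3 + 9*d^2*p + 28*d*p^2 - 144*p^3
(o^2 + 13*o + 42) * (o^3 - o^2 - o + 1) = o^5 + 12*o^4 + 28*o^3 - 54*o^2 - 29*o + 42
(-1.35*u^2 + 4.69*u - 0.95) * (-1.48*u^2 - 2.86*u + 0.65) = 1.998*u^4 - 3.0802*u^3 - 12.8849*u^2 + 5.7655*u - 0.6175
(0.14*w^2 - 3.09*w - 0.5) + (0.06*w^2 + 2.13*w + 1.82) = 0.2*w^2 - 0.96*w + 1.32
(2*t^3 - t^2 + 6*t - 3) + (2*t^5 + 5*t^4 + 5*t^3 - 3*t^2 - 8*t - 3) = 2*t^5 + 5*t^4 + 7*t^3 - 4*t^2 - 2*t - 6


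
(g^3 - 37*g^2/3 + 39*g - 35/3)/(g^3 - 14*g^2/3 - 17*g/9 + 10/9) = 3*(g - 7)/(3*g + 2)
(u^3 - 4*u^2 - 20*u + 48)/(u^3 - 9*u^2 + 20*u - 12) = (u + 4)/(u - 1)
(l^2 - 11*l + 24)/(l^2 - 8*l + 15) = (l - 8)/(l - 5)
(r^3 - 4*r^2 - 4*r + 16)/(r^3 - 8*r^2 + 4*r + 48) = (r - 2)/(r - 6)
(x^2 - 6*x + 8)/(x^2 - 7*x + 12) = (x - 2)/(x - 3)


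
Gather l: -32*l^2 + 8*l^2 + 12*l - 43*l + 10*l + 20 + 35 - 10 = -24*l^2 - 21*l + 45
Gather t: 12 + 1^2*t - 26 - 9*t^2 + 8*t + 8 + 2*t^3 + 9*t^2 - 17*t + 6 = 2*t^3 - 8*t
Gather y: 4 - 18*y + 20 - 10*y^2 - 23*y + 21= -10*y^2 - 41*y + 45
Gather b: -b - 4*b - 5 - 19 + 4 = -5*b - 20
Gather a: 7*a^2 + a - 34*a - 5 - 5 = 7*a^2 - 33*a - 10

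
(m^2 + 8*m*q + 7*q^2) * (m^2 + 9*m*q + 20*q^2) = m^4 + 17*m^3*q + 99*m^2*q^2 + 223*m*q^3 + 140*q^4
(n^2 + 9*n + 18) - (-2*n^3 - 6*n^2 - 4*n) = 2*n^3 + 7*n^2 + 13*n + 18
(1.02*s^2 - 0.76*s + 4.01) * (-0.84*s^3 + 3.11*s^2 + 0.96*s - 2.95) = -0.8568*s^5 + 3.8106*s^4 - 4.7528*s^3 + 8.7325*s^2 + 6.0916*s - 11.8295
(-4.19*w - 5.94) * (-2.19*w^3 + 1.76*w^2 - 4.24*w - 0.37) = 9.1761*w^4 + 5.6342*w^3 + 7.3112*w^2 + 26.7359*w + 2.1978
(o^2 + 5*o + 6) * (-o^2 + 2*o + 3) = -o^4 - 3*o^3 + 7*o^2 + 27*o + 18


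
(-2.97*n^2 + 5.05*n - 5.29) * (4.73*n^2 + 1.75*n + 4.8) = -14.0481*n^4 + 18.689*n^3 - 30.4402*n^2 + 14.9825*n - 25.392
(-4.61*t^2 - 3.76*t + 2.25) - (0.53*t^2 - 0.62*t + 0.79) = -5.14*t^2 - 3.14*t + 1.46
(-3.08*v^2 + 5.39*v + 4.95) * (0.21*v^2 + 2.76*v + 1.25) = -0.6468*v^4 - 7.3689*v^3 + 12.0659*v^2 + 20.3995*v + 6.1875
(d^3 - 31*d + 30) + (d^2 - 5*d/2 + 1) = d^3 + d^2 - 67*d/2 + 31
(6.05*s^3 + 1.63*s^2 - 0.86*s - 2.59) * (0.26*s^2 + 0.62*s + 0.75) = 1.573*s^5 + 4.1748*s^4 + 5.3245*s^3 + 0.0158999999999999*s^2 - 2.2508*s - 1.9425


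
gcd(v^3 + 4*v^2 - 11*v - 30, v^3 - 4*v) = v + 2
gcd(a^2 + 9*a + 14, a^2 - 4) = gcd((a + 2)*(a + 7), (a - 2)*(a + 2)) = a + 2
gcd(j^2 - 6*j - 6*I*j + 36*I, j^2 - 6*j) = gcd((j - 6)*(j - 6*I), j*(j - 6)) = j - 6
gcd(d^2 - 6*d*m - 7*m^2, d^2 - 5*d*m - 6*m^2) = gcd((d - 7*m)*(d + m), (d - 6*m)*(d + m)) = d + m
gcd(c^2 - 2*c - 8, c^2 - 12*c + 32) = c - 4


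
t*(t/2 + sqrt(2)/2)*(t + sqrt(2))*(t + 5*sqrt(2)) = t^4/2 + 7*sqrt(2)*t^3/2 + 11*t^2 + 5*sqrt(2)*t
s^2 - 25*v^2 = (s - 5*v)*(s + 5*v)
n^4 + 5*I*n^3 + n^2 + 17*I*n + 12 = (n - I)^2*(n + 3*I)*(n + 4*I)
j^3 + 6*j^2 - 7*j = j*(j - 1)*(j + 7)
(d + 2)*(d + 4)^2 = d^3 + 10*d^2 + 32*d + 32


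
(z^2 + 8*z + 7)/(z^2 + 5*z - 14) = (z + 1)/(z - 2)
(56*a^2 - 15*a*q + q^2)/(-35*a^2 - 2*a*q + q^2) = (-8*a + q)/(5*a + q)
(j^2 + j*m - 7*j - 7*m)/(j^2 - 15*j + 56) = (j + m)/(j - 8)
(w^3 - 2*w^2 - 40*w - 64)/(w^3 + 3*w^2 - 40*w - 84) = (w^2 - 4*w - 32)/(w^2 + w - 42)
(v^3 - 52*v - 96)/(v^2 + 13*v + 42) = (v^2 - 6*v - 16)/(v + 7)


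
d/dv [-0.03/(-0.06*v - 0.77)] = -0.0018/(0.06*v + 0.77)^2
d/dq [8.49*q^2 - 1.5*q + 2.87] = 16.98*q - 1.5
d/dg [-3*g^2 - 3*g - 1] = -6*g - 3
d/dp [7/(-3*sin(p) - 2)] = 21*cos(p)/(3*sin(p) + 2)^2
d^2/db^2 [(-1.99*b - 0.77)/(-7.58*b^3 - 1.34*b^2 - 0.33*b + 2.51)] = (686.029416*b^5 + 652.174104*b^4 + 122.32762*b^3 + 474.188244*b^2 + 130.101156*b + 8.643976)/(435.519512*b^9 + 230.974728*b^8 + 97.71378*b^7 - 410.129332*b^6 - 148.713402*b^5 - 50.754174*b^4 + 136.640679*b^3 + 24.506385*b^2 + 6.237099*b - 15.813251)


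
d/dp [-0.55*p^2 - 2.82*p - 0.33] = -1.1*p - 2.82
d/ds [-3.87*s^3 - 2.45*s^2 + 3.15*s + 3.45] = -11.61*s^2 - 4.9*s + 3.15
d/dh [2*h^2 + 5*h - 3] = 4*h + 5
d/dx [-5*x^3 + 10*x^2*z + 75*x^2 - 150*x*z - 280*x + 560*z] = -15*x^2 + 20*x*z + 150*x - 150*z - 280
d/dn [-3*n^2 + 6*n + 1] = 6 - 6*n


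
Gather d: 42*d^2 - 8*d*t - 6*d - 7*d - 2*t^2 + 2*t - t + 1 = 42*d^2 + d*(-8*t - 13) - 2*t^2 + t + 1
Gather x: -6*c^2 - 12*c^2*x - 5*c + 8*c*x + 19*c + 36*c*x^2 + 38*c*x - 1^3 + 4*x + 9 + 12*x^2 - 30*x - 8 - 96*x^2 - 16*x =-6*c^2 + 14*c + x^2*(36*c - 84) + x*(-12*c^2 + 46*c - 42)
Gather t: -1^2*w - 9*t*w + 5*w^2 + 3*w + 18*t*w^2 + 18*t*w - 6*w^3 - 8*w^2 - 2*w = t*(18*w^2 + 9*w) - 6*w^3 - 3*w^2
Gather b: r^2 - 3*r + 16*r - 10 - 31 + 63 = r^2 + 13*r + 22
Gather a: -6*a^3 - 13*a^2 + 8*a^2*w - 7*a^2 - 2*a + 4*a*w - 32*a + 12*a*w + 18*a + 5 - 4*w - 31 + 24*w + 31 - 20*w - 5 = -6*a^3 + a^2*(8*w - 20) + a*(16*w - 16)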